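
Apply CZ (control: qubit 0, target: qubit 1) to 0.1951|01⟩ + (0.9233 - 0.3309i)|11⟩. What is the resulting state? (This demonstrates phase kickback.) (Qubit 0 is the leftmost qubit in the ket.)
0.1951|01⟩ + (-0.9233 + 0.3309i)|11⟩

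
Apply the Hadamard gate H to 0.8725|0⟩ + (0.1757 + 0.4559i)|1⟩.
(0.7412 + 0.3224i)|0⟩ + (0.4927 - 0.3224i)|1⟩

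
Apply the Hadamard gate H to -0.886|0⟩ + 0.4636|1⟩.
-0.2987|0⟩ - 0.9543|1⟩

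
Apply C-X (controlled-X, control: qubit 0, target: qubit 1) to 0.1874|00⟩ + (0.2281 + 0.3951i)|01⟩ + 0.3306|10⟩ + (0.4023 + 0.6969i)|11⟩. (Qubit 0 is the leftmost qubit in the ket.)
0.1874|00⟩ + (0.2281 + 0.3951i)|01⟩ + (0.4023 + 0.6969i)|10⟩ + 0.3306|11⟩

C-X leaves the control-|0⟩ kets |00⟩, |01⟩ unchanged and applies X to qubit 1 on the control-|1⟩ pair (|10⟩, |11⟩).
X = [[0, 1], [1, 0]].
With a = amp(|10⟩) = 0.3306 and b = amp(|11⟩) = (0.4023 + 0.6969i):
new amp(|10⟩) = (1)·b = (0.4023 + 0.6969i)
new amp(|11⟩) = (1)·a = 0.3306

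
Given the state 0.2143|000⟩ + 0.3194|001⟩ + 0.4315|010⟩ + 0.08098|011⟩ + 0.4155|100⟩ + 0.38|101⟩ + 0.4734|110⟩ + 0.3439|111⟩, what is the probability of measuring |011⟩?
0.006558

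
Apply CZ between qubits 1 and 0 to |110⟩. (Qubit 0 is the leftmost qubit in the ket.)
-|110⟩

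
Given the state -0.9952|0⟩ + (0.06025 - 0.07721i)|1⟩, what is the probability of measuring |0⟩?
0.9904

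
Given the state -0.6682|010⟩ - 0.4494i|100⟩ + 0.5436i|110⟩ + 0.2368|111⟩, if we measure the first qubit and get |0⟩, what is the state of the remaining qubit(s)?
-|10⟩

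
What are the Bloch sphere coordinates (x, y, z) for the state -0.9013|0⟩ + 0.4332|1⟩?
(-0.7809, 0, 0.6247)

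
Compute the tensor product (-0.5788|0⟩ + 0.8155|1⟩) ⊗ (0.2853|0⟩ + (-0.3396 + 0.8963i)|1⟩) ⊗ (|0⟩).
-0.1651|000⟩ + (0.1966 - 0.5188i)|010⟩ + 0.2327|100⟩ + (-0.2769 + 0.7309i)|110⟩

amp(|b₁b₂…⟩) = product of the factor amplitudes for bits b₁, b₂, …; only kets whose every factor amplitude is nonzero survive.
|000⟩: (-0.5788)(0.2853)(1) = -0.1651
|010⟩: (-0.5788)(-0.3396 + 0.8963i)(1) = (0.1966 - 0.5188i)
|100⟩: (0.8155)(0.2853)(1) = 0.2327
|110⟩: (0.8155)(-0.3396 + 0.8963i)(1) = (-0.2769 + 0.7309i)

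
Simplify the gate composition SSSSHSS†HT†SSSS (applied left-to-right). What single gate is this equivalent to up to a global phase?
T†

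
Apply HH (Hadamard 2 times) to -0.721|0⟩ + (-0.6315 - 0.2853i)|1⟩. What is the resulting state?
-0.721|0⟩ + (-0.6315 - 0.2853i)|1⟩

H² = I, so an even number of Hadamards cancels: H^2 = I and the state is unchanged.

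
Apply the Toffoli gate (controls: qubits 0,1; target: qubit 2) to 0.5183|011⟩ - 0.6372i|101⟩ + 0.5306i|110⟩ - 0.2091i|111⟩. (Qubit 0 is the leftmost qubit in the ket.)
0.5183|011⟩ - 0.6372i|101⟩ - 0.2091i|110⟩ + 0.5306i|111⟩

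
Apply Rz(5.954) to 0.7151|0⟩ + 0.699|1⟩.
(-0.7054 - 0.1172i)|0⟩ + (-0.6896 + 0.1145i)|1⟩

Rz(5.954) = [[e^(−iθ/2), 0], [0, e^(iθ/2)]] with e^(±iθ/2) = cos(θ/2) ± i·sin(θ/2); θ = 5.954, cos(θ/2) ≈ -0.986485, sin(θ/2) ≈ 0.163851.
With a = amp(|0⟩) = 0.7151 and b = amp(|1⟩) = 0.699:
new amp(|0⟩) = (-0.986485 - 0.163851i)·a = (-0.7054 - 0.1172i)
new amp(|1⟩) = (-0.986485 + 0.163851i)·b = (-0.6896 + 0.1145i)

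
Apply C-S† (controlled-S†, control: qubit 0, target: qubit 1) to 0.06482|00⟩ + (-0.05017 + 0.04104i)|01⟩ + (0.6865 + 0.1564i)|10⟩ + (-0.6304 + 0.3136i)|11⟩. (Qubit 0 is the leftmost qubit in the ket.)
0.06482|00⟩ + (-0.05017 + 0.04104i)|01⟩ + (0.6865 + 0.1564i)|10⟩ + (0.3136 + 0.6304i)|11⟩

C-S† leaves the control-|0⟩ kets |00⟩, |01⟩ unchanged and applies S† to qubit 1 on the control-|1⟩ pair (|10⟩, |11⟩).
S† = [[1, 0], [0, -i]].
With a = amp(|10⟩) = (0.6865 + 0.1564i) and b = amp(|11⟩) = (-0.6304 + 0.3136i):
new amp(|10⟩) = (1)·a = (0.6865 + 0.1564i)
new amp(|11⟩) = (-i)·b = (0.3136 + 0.6304i)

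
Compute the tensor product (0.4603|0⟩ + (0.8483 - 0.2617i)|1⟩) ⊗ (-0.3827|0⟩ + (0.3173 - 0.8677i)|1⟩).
-0.1762|00⟩ + (0.1461 - 0.3994i)|01⟩ + (-0.3246 + 0.1002i)|10⟩ + (0.04209 - 0.8191i)|11⟩

amp(|b₁b₂…⟩) = product of the factor amplitudes for bits b₁, b₂, …; only kets whose every factor amplitude is nonzero survive.
|00⟩: (0.4603)(-0.3827) = -0.1762
|01⟩: (0.4603)(0.3173 - 0.8677i) = (0.1461 - 0.3994i)
|10⟩: (0.8483 - 0.2617i)(-0.3827) = (-0.3246 + 0.1002i)
|11⟩: (0.8483 - 0.2617i)(0.3173 - 0.8677i) = (0.04209 - 0.8191i)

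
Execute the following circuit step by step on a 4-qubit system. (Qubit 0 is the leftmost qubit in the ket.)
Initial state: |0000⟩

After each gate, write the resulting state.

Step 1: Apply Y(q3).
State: i|0001⟩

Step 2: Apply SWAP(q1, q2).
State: i|0001⟩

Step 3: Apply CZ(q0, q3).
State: i|0001⟩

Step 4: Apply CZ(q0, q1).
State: i|0001⟩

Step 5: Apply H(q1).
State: (1/√2)i|0001⟩ + (1/√2)i|0101⟩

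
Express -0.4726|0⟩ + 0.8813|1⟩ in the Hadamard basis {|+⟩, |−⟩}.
0.289|+⟩ - 0.9574|−⟩

With |ψ⟩ = α|0⟩ + β|1⟩, the Hadamard-basis coefficients are ⟨+|ψ⟩ = (α + β)/√2 and ⟨−|ψ⟩ = (α − β)/√2.
Here α = -0.4726, β = 0.8813: (α + β)/√2 = 0.289, (α − β)/√2 = -0.9574.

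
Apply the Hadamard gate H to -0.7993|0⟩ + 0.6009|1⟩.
-0.1403|0⟩ - 0.9901|1⟩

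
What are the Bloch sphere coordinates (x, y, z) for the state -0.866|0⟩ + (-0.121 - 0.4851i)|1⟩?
(0.2096, 0.8402, 0.5)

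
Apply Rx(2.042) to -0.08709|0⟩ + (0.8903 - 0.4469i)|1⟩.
(-0.4265 - 0.7591i)|0⟩ + (0.4652 - 0.1593i)|1⟩

Rx(2.042) = [[cos(θ/2), −i·sin(θ/2)], [−i·sin(θ/2), cos(θ/2)]]; θ = 2.042, cos(θ/2) ≈ 0.522514, sin(θ/2) ≈ 0.852631.
With a = amp(|0⟩) = -0.08709 and b = amp(|1⟩) = (0.8903 - 0.4469i):
new amp(|0⟩) = (0.522514)·a + (-0.852631i)·b = (-0.4265 - 0.7591i)
new amp(|1⟩) = (-0.852631i)·a + (0.522514)·b = (0.4652 - 0.1593i)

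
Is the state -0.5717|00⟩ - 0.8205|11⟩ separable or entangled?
Entangled

Writing the state as a|00⟩ + b|01⟩ + c|10⟩ + d|11⟩, it is a product state iff ad − bc = 0.
Here (a, b, c, d) = (-0.5717, 0, 0, -0.8205): ad − bc = (-0.5717)(-0.8205) − (0)(0) = 0.4691 ≠ 0, so the state is entangled.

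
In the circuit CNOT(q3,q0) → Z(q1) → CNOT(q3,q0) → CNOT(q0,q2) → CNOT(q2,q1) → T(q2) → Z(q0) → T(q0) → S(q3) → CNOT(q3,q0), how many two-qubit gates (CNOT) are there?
5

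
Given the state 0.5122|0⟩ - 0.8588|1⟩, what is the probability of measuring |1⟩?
0.7375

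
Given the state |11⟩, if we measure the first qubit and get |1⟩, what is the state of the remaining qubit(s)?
|1⟩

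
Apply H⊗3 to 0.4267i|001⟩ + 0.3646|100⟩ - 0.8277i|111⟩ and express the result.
(0.1289 - 0.1418i)|000⟩ + (0.1289 + 0.1418i)|001⟩ + (0.1289 + 0.4435i)|010⟩ + (0.1289 - 0.4435i)|011⟩ + (-0.1289 + 0.4435i)|100⟩ + (-0.1289 - 0.4435i)|101⟩ + (-0.1289 - 0.1418i)|110⟩ + (-0.1289 + 0.1418i)|111⟩

H⊗3 gives amp(|y⟩) = (1/2√2) Σ_x (−1)^(x·y) amp(|x⟩), where x·y is the number of positions in which both x and y have a 1.
|000⟩: (0.4267i + 0.3646 - 0.8277i)/(2√2) = (0.1289 - 0.1418i)
|001⟩: (-0.4267i + 0.3646 + 0.8277i)/(2√2) = (0.1289 + 0.1418i)
|010⟩: (0.4267i + 0.3646 + 0.8277i)/(2√2) = (0.1289 + 0.4435i)
|011⟩: (-0.4267i + 0.3646 - 0.8277i)/(2√2) = (0.1289 - 0.4435i)
|100⟩: (0.4267i - 0.3646 + 0.8277i)/(2√2) = (-0.1289 + 0.4435i)
|101⟩: (-0.4267i - 0.3646 - 0.8277i)/(2√2) = (-0.1289 - 0.4435i)
|110⟩: (0.4267i - 0.3646 - 0.8277i)/(2√2) = (-0.1289 - 0.1418i)
|111⟩: (-0.4267i - 0.3646 + 0.8277i)/(2√2) = (-0.1289 + 0.1418i)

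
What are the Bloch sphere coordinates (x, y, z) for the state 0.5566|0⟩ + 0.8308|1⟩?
(0.9248, 0, -0.3804)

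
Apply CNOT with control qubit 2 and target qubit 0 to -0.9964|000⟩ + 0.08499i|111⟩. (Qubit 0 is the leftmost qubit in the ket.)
-0.9964|000⟩ + 0.08499i|011⟩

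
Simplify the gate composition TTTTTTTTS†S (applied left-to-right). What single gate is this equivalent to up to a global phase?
I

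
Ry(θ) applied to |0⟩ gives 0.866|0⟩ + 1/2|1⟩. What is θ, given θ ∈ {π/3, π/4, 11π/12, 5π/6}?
π/3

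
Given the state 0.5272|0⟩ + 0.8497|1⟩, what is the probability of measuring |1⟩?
0.722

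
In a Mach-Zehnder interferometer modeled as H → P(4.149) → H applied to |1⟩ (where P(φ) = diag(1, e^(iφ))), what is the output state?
(0.767 + 0.4227i)|0⟩ + (0.233 - 0.4227i)|1⟩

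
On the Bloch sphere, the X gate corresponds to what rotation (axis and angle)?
Rotation by π around the x-axis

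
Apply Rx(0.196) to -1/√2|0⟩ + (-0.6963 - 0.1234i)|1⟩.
(-0.7158 + 0.06813i)|0⟩ + (-0.693 - 0.05362i)|1⟩

Rx(0.196) = [[cos(θ/2), −i·sin(θ/2)], [−i·sin(θ/2), cos(θ/2)]]; θ = 0.196, cos(θ/2) ≈ 0.995202, sin(θ/2) ≈ 0.0978432.
With a = amp(|0⟩) = -1/√2 and b = amp(|1⟩) = (-0.6963 - 0.1234i):
new amp(|0⟩) = (0.995202)·a + (-0.0978432i)·b = (-0.7158 + 0.06813i)
new amp(|1⟩) = (-0.0978432i)·a + (0.995202)·b = (-0.693 - 0.05362i)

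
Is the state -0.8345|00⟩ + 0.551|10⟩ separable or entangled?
Separable

Writing the state as a|00⟩ + b|01⟩ + c|10⟩ + d|11⟩, it is a product state iff ad − bc = 0.
Here (a, b, c, d) = (-0.8345, 0, 0.551, 0): ad − bc = (-0.8345)(0) − (0)(0.551) = 0, so the state is separable.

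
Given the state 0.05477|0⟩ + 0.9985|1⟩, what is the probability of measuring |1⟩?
0.997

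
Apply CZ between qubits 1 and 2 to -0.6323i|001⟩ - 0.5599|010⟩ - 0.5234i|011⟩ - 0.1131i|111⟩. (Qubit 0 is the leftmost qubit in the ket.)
-0.6323i|001⟩ - 0.5599|010⟩ + 0.5234i|011⟩ + 0.1131i|111⟩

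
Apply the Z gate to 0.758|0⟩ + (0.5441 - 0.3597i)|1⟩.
0.758|0⟩ + (-0.5441 + 0.3597i)|1⟩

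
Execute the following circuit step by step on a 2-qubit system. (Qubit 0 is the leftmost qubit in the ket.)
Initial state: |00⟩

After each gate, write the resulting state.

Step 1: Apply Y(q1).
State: i|01⟩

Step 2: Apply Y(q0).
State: -|11⟩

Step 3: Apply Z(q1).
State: |11⟩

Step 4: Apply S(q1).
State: i|11⟩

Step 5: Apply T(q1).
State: (-1/√2 + (1/√2)i)|11⟩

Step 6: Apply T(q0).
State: -|11⟩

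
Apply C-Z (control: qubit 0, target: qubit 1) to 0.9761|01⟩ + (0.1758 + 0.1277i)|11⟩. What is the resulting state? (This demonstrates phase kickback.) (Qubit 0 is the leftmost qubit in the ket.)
0.9761|01⟩ + (-0.1758 - 0.1277i)|11⟩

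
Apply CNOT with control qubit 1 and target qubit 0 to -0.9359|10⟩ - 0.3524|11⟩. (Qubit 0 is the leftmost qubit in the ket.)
-0.3524|01⟩ - 0.9359|10⟩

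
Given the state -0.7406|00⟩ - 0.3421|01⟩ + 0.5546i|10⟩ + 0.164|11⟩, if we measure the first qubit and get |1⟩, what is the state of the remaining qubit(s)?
0.959i|0⟩ + 0.2836|1⟩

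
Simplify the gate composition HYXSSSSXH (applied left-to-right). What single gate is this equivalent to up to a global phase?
Y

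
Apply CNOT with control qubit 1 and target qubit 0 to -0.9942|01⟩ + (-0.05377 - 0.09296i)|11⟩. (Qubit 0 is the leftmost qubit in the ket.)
(-0.05377 - 0.09296i)|01⟩ - 0.9942|11⟩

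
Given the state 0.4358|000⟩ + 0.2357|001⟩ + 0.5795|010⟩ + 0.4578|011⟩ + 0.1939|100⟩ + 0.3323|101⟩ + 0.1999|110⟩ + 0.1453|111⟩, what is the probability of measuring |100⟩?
0.0376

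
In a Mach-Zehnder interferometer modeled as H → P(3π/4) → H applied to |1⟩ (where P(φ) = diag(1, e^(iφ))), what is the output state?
(0.8536 - (1/√8)i)|0⟩ + (0.1464 + (1/√8)i)|1⟩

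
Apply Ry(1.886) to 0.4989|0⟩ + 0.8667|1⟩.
-0.4084|0⟩ + 0.9128|1⟩

Ry(1.886) = [[cos(θ/2), −sin(θ/2)], [sin(θ/2), cos(θ/2)]]; θ = 1.886, cos(θ/2) ≈ 0.587363, sin(θ/2) ≈ 0.809324.
With a = amp(|0⟩) = 0.4989 and b = amp(|1⟩) = 0.8667:
new amp(|0⟩) = (0.587363)·a + (-0.809324)·b = -0.4084
new amp(|1⟩) = (0.809324)·a + (0.587363)·b = 0.9128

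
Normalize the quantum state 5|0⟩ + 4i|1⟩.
0.7809|0⟩ + 0.6247i|1⟩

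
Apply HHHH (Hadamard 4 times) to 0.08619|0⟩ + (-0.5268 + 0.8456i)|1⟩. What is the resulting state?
0.08619|0⟩ + (-0.5268 + 0.8456i)|1⟩

H² = I, so an even number of Hadamards cancels: H^4 = I and the state is unchanged.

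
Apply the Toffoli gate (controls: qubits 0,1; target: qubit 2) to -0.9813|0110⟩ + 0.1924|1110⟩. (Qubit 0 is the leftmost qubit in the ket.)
-0.9813|0110⟩ + 0.1924|1100⟩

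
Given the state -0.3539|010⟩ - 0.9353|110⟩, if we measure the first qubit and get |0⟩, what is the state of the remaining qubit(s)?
-|10⟩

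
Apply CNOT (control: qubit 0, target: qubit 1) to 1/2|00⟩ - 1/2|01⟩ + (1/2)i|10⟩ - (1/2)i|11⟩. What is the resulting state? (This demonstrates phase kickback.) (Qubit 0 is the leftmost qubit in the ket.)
1/2|00⟩ - 1/2|01⟩ - (1/2)i|10⟩ + (1/2)i|11⟩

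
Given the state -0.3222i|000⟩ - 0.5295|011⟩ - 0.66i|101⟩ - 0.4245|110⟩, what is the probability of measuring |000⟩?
0.1038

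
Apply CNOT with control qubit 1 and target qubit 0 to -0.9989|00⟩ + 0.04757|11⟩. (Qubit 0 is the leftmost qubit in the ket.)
-0.9989|00⟩ + 0.04757|01⟩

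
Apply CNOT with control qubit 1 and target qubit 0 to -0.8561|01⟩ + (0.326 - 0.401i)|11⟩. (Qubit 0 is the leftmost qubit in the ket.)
(0.326 - 0.401i)|01⟩ - 0.8561|11⟩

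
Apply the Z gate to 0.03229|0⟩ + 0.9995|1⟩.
0.03229|0⟩ - 0.9995|1⟩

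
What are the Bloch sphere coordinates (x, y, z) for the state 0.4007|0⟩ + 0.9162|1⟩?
(0.7342, 0, -0.6789)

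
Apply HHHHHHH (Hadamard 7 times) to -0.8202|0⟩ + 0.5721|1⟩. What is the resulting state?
-0.1754|0⟩ - 0.9845|1⟩

H² = I, so H^7 = H: a single Hadamard. With (a, b) = (-0.8202, 0.5721), H gives ((a + b)/√2, (a − b)/√2) = (-0.1754, -0.9845).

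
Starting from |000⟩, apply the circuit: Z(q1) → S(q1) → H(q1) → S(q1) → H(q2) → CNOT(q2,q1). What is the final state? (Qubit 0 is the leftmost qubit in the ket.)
1/2|000⟩ + (1/2)i|001⟩ + (1/2)i|010⟩ + 1/2|011⟩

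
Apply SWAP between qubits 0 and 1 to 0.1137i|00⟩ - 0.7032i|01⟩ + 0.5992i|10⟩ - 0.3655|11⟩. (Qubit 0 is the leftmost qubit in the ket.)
0.1137i|00⟩ + 0.5992i|01⟩ - 0.7032i|10⟩ - 0.3655|11⟩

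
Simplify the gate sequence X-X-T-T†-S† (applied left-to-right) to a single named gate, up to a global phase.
S†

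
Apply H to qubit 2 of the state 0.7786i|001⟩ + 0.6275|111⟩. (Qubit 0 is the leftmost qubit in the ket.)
0.5506i|000⟩ - 0.5506i|001⟩ + 0.4437|110⟩ - 0.4437|111⟩

H on qubit 2 mixes each pair of kets that differ only in qubit 2: amplitudes (a, b) of (|…0…⟩, |…1…⟩) become ((a + b)/√2, (a − b)/√2). Kets absent from the input have amplitude 0.
(|000⟩, |001⟩): (a, b) = (0, 0.7786i) → (0.5506i, -0.5506i)
(|110⟩, |111⟩): (a, b) = (0, 0.6275) → (0.4437, -0.4437)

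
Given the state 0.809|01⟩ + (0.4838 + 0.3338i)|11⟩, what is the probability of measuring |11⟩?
0.3455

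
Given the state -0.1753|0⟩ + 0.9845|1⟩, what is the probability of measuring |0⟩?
0.03073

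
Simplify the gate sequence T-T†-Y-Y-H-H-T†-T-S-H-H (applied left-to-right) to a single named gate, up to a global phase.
S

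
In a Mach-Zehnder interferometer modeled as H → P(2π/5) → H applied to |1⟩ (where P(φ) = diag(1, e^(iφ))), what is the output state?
(0.3455 - 0.4755i)|0⟩ + (0.6545 + 0.4755i)|1⟩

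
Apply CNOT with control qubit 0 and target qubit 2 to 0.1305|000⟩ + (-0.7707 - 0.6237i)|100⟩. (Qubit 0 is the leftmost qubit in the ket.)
0.1305|000⟩ + (-0.7707 - 0.6237i)|101⟩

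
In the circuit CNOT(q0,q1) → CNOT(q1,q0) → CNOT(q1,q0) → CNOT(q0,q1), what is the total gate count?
4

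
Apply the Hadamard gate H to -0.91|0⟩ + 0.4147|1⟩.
-0.3502|0⟩ - 0.9367|1⟩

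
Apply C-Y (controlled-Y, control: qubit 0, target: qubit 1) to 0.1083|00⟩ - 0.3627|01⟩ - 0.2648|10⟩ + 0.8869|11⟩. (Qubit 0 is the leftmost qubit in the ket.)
0.1083|00⟩ - 0.3627|01⟩ - 0.8869i|10⟩ - 0.2648i|11⟩

C-Y leaves the control-|0⟩ kets |00⟩, |01⟩ unchanged and applies Y to qubit 1 on the control-|1⟩ pair (|10⟩, |11⟩).
Y = [[0, -i], [i, 0]].
With a = amp(|10⟩) = -0.2648 and b = amp(|11⟩) = 0.8869:
new amp(|10⟩) = (-i)·b = -0.8869i
new amp(|11⟩) = (i)·a = -0.2648i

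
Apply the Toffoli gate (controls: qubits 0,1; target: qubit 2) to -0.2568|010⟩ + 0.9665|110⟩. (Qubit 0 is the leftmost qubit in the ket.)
-0.2568|010⟩ + 0.9665|111⟩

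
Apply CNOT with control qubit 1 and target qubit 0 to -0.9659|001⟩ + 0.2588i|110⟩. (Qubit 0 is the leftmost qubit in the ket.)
-0.9659|001⟩ + 0.2588i|010⟩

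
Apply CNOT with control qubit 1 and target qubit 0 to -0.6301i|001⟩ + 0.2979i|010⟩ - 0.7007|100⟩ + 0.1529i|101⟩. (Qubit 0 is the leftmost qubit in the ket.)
-0.6301i|001⟩ - 0.7007|100⟩ + 0.1529i|101⟩ + 0.2979i|110⟩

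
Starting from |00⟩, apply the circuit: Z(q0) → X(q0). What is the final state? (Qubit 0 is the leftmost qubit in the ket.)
|10⟩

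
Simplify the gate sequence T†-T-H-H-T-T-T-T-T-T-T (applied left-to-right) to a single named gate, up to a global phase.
T†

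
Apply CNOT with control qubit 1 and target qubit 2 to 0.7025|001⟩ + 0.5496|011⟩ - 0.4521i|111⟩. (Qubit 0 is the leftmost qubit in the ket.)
0.7025|001⟩ + 0.5496|010⟩ - 0.4521i|110⟩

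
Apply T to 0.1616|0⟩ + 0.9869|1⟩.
0.1616|0⟩ + (0.6978 + 0.6978i)|1⟩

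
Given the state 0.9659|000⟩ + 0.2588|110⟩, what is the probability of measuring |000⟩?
0.933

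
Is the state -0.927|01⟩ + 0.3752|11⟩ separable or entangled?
Separable

Writing the state as a|00⟩ + b|01⟩ + c|10⟩ + d|11⟩, it is a product state iff ad − bc = 0.
Here (a, b, c, d) = (0, -0.927, 0, 0.3752): ad − bc = (0)(0.3752) − (-0.927)(0) = 0, so the state is separable.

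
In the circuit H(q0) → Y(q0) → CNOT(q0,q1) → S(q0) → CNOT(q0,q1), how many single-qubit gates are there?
3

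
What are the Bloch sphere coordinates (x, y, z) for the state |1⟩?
(0, 0, -1)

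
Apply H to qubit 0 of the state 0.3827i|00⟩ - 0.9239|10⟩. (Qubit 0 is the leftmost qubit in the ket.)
(-0.6533 + 0.2706i)|00⟩ + (0.6533 + 0.2706i)|10⟩

H on qubit 0 mixes each pair of kets that differ only in qubit 0: amplitudes (a, b) of (|…0…⟩, |…1…⟩) become ((a + b)/√2, (a − b)/√2). Kets absent from the input have amplitude 0.
(|00⟩, |10⟩): (a, b) = (0.3827i, -0.9239) → ((-0.6533 + 0.2706i), (0.6533 + 0.2706i))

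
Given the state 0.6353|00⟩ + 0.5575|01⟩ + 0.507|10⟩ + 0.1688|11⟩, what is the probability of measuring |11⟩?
0.02849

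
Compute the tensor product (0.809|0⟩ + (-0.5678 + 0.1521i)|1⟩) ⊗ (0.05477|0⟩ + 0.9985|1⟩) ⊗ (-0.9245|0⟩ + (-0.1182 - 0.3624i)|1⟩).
-0.04096|000⟩ + (-0.005237 - 0.01606i)|001⟩ - 0.7468|010⟩ + (-0.09548 - 0.2927i)|011⟩ + (0.02875 - 0.007702i)|100⟩ + (0.006695 + 0.01029i)|101⟩ + (0.5241 - 0.1404i)|110⟩ + (0.1221 + 0.1875i)|111⟩

amp(|b₁b₂…⟩) = product of the factor amplitudes for bits b₁, b₂, …; only kets whose every factor amplitude is nonzero survive.
|000⟩: (0.809)(0.05477)(-0.9245) = -0.04096
|001⟩: (0.809)(0.05477)(-0.1182 - 0.3624i) = (-0.005237 - 0.01606i)
|010⟩: (0.809)(0.9985)(-0.9245) = -0.7468
|011⟩: (0.809)(0.9985)(-0.1182 - 0.3624i) = (-0.09548 - 0.2927i)
|100⟩: (-0.5678 + 0.1521i)(0.05477)(-0.9245) = (0.02875 - 0.007702i)
|101⟩: (-0.5678 + 0.1521i)(0.05477)(-0.1182 - 0.3624i) = (0.006695 + 0.01029i)
|110⟩: (-0.5678 + 0.1521i)(0.9985)(-0.9245) = (0.5241 - 0.1404i)
|111⟩: (-0.5678 + 0.1521i)(0.9985)(-0.1182 - 0.3624i) = (0.1221 + 0.1875i)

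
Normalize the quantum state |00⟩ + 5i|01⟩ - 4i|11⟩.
0.1543|00⟩ + 0.7715i|01⟩ - 0.6172i|11⟩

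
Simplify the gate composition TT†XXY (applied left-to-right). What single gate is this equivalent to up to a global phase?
Y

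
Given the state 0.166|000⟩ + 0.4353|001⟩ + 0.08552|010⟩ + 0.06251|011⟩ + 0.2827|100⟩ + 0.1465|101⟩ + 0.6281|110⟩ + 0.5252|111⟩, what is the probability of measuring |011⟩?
0.003908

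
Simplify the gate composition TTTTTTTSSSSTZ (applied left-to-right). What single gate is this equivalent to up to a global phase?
Z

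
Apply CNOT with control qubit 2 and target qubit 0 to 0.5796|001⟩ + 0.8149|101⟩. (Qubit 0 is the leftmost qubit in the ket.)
0.8149|001⟩ + 0.5796|101⟩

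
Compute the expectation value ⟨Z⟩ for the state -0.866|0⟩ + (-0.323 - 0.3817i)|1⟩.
0.4999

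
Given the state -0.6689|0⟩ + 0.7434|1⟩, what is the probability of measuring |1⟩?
0.5526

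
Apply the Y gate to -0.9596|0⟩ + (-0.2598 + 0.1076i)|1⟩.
(0.1076 + 0.2598i)|0⟩ - 0.9596i|1⟩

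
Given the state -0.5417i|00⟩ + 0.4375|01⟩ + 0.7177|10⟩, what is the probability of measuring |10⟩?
0.5151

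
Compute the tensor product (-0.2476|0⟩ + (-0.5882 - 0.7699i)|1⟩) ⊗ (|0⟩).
-0.2476|00⟩ + (-0.5882 - 0.7699i)|10⟩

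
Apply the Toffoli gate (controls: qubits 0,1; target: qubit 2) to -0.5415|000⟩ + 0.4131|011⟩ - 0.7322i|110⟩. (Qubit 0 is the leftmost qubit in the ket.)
-0.5415|000⟩ + 0.4131|011⟩ - 0.7322i|111⟩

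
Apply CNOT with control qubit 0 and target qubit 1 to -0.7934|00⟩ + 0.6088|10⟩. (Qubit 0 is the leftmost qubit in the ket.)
-0.7934|00⟩ + 0.6088|11⟩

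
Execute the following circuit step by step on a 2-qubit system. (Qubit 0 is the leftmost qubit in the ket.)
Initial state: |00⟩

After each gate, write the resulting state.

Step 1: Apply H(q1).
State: 1/√2|00⟩ + 1/√2|01⟩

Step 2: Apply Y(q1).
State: -(1/√2)i|00⟩ + (1/√2)i|01⟩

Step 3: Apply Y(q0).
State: 1/√2|10⟩ - 1/√2|11⟩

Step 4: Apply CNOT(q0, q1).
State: -1/√2|10⟩ + 1/√2|11⟩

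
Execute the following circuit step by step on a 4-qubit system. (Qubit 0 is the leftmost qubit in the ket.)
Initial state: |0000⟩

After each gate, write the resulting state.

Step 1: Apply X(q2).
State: |0010⟩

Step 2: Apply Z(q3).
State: |0010⟩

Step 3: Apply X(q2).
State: |0000⟩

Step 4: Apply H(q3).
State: 1/√2|0000⟩ + 1/√2|0001⟩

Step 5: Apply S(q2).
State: 1/√2|0000⟩ + 1/√2|0001⟩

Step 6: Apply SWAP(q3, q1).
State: 1/√2|0000⟩ + 1/√2|0100⟩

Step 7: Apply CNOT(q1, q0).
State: 1/√2|0000⟩ + 1/√2|1100⟩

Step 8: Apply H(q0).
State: 1/2|0000⟩ + 1/2|0100⟩ + 1/2|1000⟩ - 1/2|1100⟩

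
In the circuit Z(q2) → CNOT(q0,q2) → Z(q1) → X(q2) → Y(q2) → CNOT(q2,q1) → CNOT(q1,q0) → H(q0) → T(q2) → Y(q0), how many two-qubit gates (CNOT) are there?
3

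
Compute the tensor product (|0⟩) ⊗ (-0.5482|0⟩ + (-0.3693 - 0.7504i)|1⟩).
-0.5482|00⟩ + (-0.3693 - 0.7504i)|01⟩

amp(|b₁b₂…⟩) = product of the factor amplitudes for bits b₁, b₂, …; only kets whose every factor amplitude is nonzero survive.
|00⟩: (1)(-0.5482) = -0.5482
|01⟩: (1)(-0.3693 - 0.7504i) = (-0.3693 - 0.7504i)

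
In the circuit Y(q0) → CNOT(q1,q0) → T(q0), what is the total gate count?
3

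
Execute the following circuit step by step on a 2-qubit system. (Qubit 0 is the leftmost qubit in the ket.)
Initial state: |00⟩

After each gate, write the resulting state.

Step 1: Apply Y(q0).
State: i|10⟩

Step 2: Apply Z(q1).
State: i|10⟩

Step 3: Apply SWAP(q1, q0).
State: i|01⟩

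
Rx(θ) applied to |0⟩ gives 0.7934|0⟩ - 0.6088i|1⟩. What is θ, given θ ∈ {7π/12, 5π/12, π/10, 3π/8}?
5π/12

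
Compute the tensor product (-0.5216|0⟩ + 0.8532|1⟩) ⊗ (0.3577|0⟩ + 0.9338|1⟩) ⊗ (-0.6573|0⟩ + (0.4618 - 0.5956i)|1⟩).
0.1226|000⟩ + (-0.08616 + 0.1111i)|001⟩ + 0.3202|010⟩ + (-0.2249 + 0.2901i)|011⟩ - 0.2006|100⟩ + (0.1409 - 0.1818i)|101⟩ - 0.5237|110⟩ + (0.3679 - 0.4745i)|111⟩

amp(|b₁b₂…⟩) = product of the factor amplitudes for bits b₁, b₂, …; only kets whose every factor amplitude is nonzero survive.
|000⟩: (-0.5216)(0.3577)(-0.6573) = 0.1226
|001⟩: (-0.5216)(0.3577)(0.4618 - 0.5956i) = (-0.08616 + 0.1111i)
|010⟩: (-0.5216)(0.9338)(-0.6573) = 0.3202
|011⟩: (-0.5216)(0.9338)(0.4618 - 0.5956i) = (-0.2249 + 0.2901i)
|100⟩: (0.8532)(0.3577)(-0.6573) = -0.2006
|101⟩: (0.8532)(0.3577)(0.4618 - 0.5956i) = (0.1409 - 0.1818i)
|110⟩: (0.8532)(0.9338)(-0.6573) = -0.5237
|111⟩: (0.8532)(0.9338)(0.4618 - 0.5956i) = (0.3679 - 0.4745i)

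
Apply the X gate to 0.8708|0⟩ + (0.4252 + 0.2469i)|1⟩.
(0.4252 + 0.2469i)|0⟩ + 0.8708|1⟩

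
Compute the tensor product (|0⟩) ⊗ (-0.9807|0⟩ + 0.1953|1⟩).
-0.9807|00⟩ + 0.1953|01⟩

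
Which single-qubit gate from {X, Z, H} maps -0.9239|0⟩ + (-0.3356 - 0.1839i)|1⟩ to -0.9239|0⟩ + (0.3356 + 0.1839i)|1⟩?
Z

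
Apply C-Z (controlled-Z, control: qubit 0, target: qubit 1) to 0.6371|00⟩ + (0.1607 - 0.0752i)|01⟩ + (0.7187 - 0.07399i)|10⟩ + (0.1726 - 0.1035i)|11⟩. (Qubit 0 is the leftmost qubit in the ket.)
0.6371|00⟩ + (0.1607 - 0.0752i)|01⟩ + (0.7187 - 0.07399i)|10⟩ + (-0.1726 + 0.1035i)|11⟩

C-Z leaves the control-|0⟩ kets |00⟩, |01⟩ unchanged and applies Z to qubit 1 on the control-|1⟩ pair (|10⟩, |11⟩).
Z = [[1, 0], [0, -1]].
With a = amp(|10⟩) = (0.7187 - 0.07399i) and b = amp(|11⟩) = (0.1726 - 0.1035i):
new amp(|10⟩) = (1)·a = (0.7187 - 0.07399i)
new amp(|11⟩) = (-1)·b = (-0.1726 + 0.1035i)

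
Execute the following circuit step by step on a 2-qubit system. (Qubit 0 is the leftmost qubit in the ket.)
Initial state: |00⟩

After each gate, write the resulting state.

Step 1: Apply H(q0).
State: 1/√2|00⟩ + 1/√2|10⟩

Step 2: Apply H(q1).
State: 1/2|00⟩ + 1/2|01⟩ + 1/2|10⟩ + 1/2|11⟩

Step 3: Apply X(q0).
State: 1/2|00⟩ + 1/2|01⟩ + 1/2|10⟩ + 1/2|11⟩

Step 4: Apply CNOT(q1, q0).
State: 1/2|00⟩ + 1/2|01⟩ + 1/2|10⟩ + 1/2|11⟩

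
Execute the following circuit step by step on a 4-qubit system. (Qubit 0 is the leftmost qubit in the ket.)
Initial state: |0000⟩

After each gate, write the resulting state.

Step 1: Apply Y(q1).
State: i|0100⟩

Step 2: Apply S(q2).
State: i|0100⟩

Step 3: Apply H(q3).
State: (1/√2)i|0100⟩ + (1/√2)i|0101⟩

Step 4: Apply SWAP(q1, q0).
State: (1/√2)i|1000⟩ + (1/√2)i|1001⟩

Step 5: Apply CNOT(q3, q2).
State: (1/√2)i|1000⟩ + (1/√2)i|1011⟩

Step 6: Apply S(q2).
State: (1/√2)i|1000⟩ - 1/√2|1011⟩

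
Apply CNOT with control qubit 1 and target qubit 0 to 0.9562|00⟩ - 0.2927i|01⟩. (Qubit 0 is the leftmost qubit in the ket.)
0.9562|00⟩ - 0.2927i|11⟩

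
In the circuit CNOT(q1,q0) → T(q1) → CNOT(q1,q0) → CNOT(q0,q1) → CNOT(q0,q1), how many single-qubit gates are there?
1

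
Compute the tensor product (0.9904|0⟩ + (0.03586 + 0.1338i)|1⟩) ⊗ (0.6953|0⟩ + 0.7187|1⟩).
0.6886|00⟩ + 0.7118|01⟩ + (0.02493 + 0.09303i)|10⟩ + (0.02577 + 0.09616i)|11⟩

amp(|b₁b₂…⟩) = product of the factor amplitudes for bits b₁, b₂, …; only kets whose every factor amplitude is nonzero survive.
|00⟩: (0.9904)(0.6953) = 0.6886
|01⟩: (0.9904)(0.7187) = 0.7118
|10⟩: (0.03586 + 0.1338i)(0.6953) = (0.02493 + 0.09303i)
|11⟩: (0.03586 + 0.1338i)(0.7187) = (0.02577 + 0.09616i)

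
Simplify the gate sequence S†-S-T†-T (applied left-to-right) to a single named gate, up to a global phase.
I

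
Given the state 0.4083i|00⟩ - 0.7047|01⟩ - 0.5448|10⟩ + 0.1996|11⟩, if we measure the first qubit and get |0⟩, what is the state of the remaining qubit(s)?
0.5013i|0⟩ - 0.8653|1⟩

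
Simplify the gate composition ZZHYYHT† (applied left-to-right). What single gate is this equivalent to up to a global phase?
T†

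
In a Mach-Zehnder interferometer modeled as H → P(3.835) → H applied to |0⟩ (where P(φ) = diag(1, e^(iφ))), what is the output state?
(0.1155 - 0.3196i)|0⟩ + (0.8845 + 0.3196i)|1⟩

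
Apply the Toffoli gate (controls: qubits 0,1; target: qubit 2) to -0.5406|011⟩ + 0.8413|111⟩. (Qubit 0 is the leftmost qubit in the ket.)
-0.5406|011⟩ + 0.8413|110⟩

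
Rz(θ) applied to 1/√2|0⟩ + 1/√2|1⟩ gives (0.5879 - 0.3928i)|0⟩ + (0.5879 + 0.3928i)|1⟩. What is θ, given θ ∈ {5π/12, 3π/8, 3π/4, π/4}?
3π/8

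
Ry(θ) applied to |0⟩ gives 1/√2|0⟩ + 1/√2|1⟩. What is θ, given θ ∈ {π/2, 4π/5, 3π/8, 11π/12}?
π/2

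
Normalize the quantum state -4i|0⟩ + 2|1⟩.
-0.8944i|0⟩ + 1/√5|1⟩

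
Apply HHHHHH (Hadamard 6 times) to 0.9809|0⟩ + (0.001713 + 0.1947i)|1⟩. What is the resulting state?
0.9809|0⟩ + (0.001713 + 0.1947i)|1⟩

H² = I, so an even number of Hadamards cancels: H^6 = I and the state is unchanged.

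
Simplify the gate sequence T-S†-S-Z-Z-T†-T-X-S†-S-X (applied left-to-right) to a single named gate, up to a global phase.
T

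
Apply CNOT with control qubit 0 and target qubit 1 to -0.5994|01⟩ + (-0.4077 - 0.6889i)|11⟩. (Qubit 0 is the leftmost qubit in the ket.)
-0.5994|01⟩ + (-0.4077 - 0.6889i)|10⟩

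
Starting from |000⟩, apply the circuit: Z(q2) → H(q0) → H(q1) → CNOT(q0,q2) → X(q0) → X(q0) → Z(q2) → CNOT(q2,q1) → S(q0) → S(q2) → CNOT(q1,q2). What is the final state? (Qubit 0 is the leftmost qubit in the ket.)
1/2|000⟩ + 1/2|011⟩ + 1/2|101⟩ + 1/2|110⟩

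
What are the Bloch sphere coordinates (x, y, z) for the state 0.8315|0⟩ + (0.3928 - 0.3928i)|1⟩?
(0.6532, -0.6532, 0.3828)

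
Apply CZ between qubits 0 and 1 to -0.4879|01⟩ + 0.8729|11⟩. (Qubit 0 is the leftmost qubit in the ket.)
-0.4879|01⟩ - 0.8729|11⟩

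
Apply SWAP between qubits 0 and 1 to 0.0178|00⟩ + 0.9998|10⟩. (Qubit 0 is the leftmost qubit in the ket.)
0.0178|00⟩ + 0.9998|01⟩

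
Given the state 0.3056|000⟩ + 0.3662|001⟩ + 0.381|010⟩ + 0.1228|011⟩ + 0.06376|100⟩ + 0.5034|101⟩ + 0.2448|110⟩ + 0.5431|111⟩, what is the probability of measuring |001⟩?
0.1341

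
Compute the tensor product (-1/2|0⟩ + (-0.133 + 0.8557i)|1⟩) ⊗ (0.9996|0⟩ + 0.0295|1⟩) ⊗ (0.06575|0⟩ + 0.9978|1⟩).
-0.03286|000⟩ - 0.4987|001⟩ - 0.0009698|010⟩ - 0.01472|011⟩ + (-0.008741 + 0.05624i)|100⟩ + (-0.1327 + 0.8535i)|101⟩ + (-0.000258 + 0.00166i)|110⟩ + (-0.003915 + 0.02519i)|111⟩

amp(|b₁b₂…⟩) = product of the factor amplitudes for bits b₁, b₂, …; only kets whose every factor amplitude is nonzero survive.
|000⟩: (-1/2)(0.9996)(0.06575) = -0.03286
|001⟩: (-1/2)(0.9996)(0.9978) = -0.4987
|010⟩: (-1/2)(0.0295)(0.06575) = -0.0009698
|011⟩: (-1/2)(0.0295)(0.9978) = -0.01472
|100⟩: (-0.133 + 0.8557i)(0.9996)(0.06575) = (-0.008741 + 0.05624i)
|101⟩: (-0.133 + 0.8557i)(0.9996)(0.9978) = (-0.1327 + 0.8535i)
|110⟩: (-0.133 + 0.8557i)(0.0295)(0.06575) = (-0.000258 + 0.00166i)
|111⟩: (-0.133 + 0.8557i)(0.0295)(0.9978) = (-0.003915 + 0.02519i)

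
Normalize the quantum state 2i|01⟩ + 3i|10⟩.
0.5547i|01⟩ + 0.8321i|10⟩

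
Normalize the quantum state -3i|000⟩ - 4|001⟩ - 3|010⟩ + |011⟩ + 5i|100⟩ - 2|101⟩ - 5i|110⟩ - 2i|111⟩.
-0.3111i|000⟩ - 0.4148|001⟩ - 0.3111|010⟩ + 0.1037|011⟩ + 0.5185i|100⟩ - 0.2074|101⟩ - 0.5185i|110⟩ - 0.2074i|111⟩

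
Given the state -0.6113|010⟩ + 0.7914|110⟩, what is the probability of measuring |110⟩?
0.6263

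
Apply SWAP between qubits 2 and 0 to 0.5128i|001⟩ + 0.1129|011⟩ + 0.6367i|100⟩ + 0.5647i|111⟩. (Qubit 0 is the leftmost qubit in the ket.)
0.6367i|001⟩ + 0.5128i|100⟩ + 0.1129|110⟩ + 0.5647i|111⟩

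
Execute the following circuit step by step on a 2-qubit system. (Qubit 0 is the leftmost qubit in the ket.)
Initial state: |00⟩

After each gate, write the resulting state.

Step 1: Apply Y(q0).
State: i|10⟩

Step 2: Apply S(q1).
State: i|10⟩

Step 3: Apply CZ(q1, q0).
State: i|10⟩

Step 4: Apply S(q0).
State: -|10⟩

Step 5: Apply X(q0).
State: -|00⟩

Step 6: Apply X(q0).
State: -|10⟩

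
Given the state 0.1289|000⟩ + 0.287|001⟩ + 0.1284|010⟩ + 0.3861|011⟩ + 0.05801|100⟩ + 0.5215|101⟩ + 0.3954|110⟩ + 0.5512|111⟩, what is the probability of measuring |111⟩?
0.3038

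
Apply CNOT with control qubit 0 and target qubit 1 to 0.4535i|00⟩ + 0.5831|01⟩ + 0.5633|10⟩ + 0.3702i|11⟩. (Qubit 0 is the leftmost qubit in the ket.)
0.4535i|00⟩ + 0.5831|01⟩ + 0.3702i|10⟩ + 0.5633|11⟩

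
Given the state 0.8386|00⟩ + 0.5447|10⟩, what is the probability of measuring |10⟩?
0.2967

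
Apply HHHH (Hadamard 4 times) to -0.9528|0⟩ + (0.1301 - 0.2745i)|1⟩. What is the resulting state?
-0.9528|0⟩ + (0.1301 - 0.2745i)|1⟩

H² = I, so an even number of Hadamards cancels: H^4 = I and the state is unchanged.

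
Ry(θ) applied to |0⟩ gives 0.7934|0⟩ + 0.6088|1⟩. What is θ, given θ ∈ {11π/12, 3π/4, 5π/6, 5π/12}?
5π/12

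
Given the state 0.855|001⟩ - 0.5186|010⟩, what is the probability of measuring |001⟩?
0.731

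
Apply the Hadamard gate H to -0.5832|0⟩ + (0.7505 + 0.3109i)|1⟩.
(0.1183 + 0.2198i)|0⟩ + (-0.9431 - 0.2198i)|1⟩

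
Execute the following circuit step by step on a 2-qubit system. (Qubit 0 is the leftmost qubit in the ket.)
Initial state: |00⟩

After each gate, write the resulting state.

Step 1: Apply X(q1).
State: |01⟩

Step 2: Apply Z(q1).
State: -|01⟩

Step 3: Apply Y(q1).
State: i|00⟩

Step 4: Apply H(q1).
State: (1/√2)i|00⟩ + (1/√2)i|01⟩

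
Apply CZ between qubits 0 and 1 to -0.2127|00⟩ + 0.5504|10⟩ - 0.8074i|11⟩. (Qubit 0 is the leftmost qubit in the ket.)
-0.2127|00⟩ + 0.5504|10⟩ + 0.8074i|11⟩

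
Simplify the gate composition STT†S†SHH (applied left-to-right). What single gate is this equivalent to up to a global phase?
S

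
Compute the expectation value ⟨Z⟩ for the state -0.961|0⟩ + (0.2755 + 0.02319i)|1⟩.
0.8471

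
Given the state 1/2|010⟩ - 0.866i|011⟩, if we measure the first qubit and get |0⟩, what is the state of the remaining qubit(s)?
0.5|10⟩ - 0.866i|11⟩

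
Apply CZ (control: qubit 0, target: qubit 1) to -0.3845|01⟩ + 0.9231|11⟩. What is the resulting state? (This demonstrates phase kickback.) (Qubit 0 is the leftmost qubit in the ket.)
-0.3845|01⟩ - 0.9231|11⟩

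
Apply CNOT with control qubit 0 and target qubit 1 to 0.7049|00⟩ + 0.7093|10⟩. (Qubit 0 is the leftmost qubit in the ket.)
0.7049|00⟩ + 0.7093|11⟩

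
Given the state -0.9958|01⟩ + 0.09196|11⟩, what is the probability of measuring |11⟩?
0.008457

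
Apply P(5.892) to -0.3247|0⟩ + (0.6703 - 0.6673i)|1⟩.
-0.3247|0⟩ + (0.3652 - 0.8725i)|1⟩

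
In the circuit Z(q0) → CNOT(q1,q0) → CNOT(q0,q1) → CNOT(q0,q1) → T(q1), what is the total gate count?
5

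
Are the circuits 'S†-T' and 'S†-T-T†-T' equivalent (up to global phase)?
Yes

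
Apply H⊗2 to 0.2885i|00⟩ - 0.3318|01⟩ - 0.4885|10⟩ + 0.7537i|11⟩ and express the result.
(-0.4102 + 0.5211i)|00⟩ + (-0.07835 - 0.2326i)|01⟩ + (0.07835 - 0.2326i)|10⟩ + (0.4102 + 0.5211i)|11⟩

H⊗2 gives amp(|y⟩) = (1/2) Σ_x (−1)^(x·y) amp(|x⟩), where x·y is the number of positions in which both x and y have a 1.
|00⟩: (0.2885i - 0.3318 - 0.4885 + 0.7537i)/2 = (-0.4102 + 0.5211i)
|01⟩: (0.2885i + 0.3318 - 0.4885 - 0.7537i)/2 = (-0.07835 - 0.2326i)
|10⟩: (0.2885i - 0.3318 + 0.4885 - 0.7537i)/2 = (0.07835 - 0.2326i)
|11⟩: (0.2885i + 0.3318 + 0.4885 + 0.7537i)/2 = (0.4102 + 0.5211i)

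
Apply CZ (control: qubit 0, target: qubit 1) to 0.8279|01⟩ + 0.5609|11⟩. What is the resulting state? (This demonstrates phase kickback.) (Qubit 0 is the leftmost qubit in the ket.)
0.8279|01⟩ - 0.5609|11⟩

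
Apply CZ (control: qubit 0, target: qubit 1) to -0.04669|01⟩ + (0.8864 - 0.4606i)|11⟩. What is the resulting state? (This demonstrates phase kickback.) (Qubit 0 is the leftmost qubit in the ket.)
-0.04669|01⟩ + (-0.8864 + 0.4606i)|11⟩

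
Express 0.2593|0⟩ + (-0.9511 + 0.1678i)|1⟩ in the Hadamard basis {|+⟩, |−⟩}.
(-0.4892 + 0.1187i)|+⟩ + (0.8559 - 0.1187i)|−⟩

With |ψ⟩ = α|0⟩ + β|1⟩, the Hadamard-basis coefficients are ⟨+|ψ⟩ = (α + β)/√2 and ⟨−|ψ⟩ = (α − β)/√2.
Here α = 0.2593, β = (-0.9511 + 0.1678i): (α + β)/√2 = (-0.4892 + 0.1187i), (α − β)/√2 = (0.8559 - 0.1187i).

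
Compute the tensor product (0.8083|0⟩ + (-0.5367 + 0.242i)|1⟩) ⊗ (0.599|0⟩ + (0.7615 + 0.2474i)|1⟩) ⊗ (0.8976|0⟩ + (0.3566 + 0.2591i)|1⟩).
0.4346|000⟩ + (0.1727 + 0.1254i)|001⟩ + (0.5525 + 0.1795i)|010⟩ + (0.1677 + 0.2308i)|011⟩ + (-0.2886 + 0.1301i)|100⟩ + (-0.1522 - 0.0316i)|101⟩ + (-0.4206 + 0.04623i)|110⟩ + (-0.1804 - 0.103i)|111⟩

amp(|b₁b₂…⟩) = product of the factor amplitudes for bits b₁, b₂, …; only kets whose every factor amplitude is nonzero survive.
|000⟩: (0.8083)(0.599)(0.8976) = 0.4346
|001⟩: (0.8083)(0.599)(0.3566 + 0.2591i) = (0.1727 + 0.1254i)
|010⟩: (0.8083)(0.7615 + 0.2474i)(0.8976) = (0.5525 + 0.1795i)
|011⟩: (0.8083)(0.7615 + 0.2474i)(0.3566 + 0.2591i) = (0.1677 + 0.2308i)
|100⟩: (-0.5367 + 0.242i)(0.599)(0.8976) = (-0.2886 + 0.1301i)
|101⟩: (-0.5367 + 0.242i)(0.599)(0.3566 + 0.2591i) = (-0.1522 - 0.0316i)
|110⟩: (-0.5367 + 0.242i)(0.7615 + 0.2474i)(0.8976) = (-0.4206 + 0.04623i)
|111⟩: (-0.5367 + 0.242i)(0.7615 + 0.2474i)(0.3566 + 0.2591i) = (-0.1804 - 0.103i)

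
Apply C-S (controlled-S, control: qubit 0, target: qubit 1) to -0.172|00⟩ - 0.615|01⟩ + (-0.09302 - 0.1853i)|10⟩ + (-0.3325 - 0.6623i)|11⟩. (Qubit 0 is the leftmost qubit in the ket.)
-0.172|00⟩ - 0.615|01⟩ + (-0.09302 - 0.1853i)|10⟩ + (0.6623 - 0.3325i)|11⟩

C-S leaves the control-|0⟩ kets |00⟩, |01⟩ unchanged and applies S to qubit 1 on the control-|1⟩ pair (|10⟩, |11⟩).
S = [[1, 0], [0, i]].
With a = amp(|10⟩) = (-0.09302 - 0.1853i) and b = amp(|11⟩) = (-0.3325 - 0.6623i):
new amp(|10⟩) = (1)·a = (-0.09302 - 0.1853i)
new amp(|11⟩) = (i)·b = (0.6623 - 0.3325i)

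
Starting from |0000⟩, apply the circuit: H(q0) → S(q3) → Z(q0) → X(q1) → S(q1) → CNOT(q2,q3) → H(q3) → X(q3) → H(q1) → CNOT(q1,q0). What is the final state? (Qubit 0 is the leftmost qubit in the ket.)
(1/√8)i|0000⟩ + (1/√8)i|0001⟩ + (1/√8)i|0100⟩ + (1/√8)i|0101⟩ - (1/√8)i|1000⟩ - (1/√8)i|1001⟩ - (1/√8)i|1100⟩ - (1/√8)i|1101⟩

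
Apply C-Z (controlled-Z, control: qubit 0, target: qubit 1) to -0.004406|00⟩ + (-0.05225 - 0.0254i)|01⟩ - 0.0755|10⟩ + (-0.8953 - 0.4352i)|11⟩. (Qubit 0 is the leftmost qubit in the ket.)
-0.004406|00⟩ + (-0.05225 - 0.0254i)|01⟩ - 0.0755|10⟩ + (0.8953 + 0.4352i)|11⟩

C-Z leaves the control-|0⟩ kets |00⟩, |01⟩ unchanged and applies Z to qubit 1 on the control-|1⟩ pair (|10⟩, |11⟩).
Z = [[1, 0], [0, -1]].
With a = amp(|10⟩) = -0.0755 and b = amp(|11⟩) = (-0.8953 - 0.4352i):
new amp(|10⟩) = (1)·a = -0.0755
new amp(|11⟩) = (-1)·b = (0.8953 + 0.4352i)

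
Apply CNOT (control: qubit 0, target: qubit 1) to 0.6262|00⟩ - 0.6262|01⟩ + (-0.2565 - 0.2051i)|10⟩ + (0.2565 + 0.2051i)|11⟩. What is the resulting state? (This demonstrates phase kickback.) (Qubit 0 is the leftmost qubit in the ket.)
0.6262|00⟩ - 0.6262|01⟩ + (0.2565 + 0.2051i)|10⟩ + (-0.2565 - 0.2051i)|11⟩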